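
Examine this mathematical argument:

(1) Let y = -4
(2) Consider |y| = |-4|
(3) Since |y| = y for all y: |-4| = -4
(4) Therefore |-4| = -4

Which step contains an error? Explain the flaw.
Step 3: Since |y| = y for all y: |-4| = -4

Step 3 incorrectly states that |y| = y for all y. The correct definition is |y| = y when y >= 0, and |y| = -y when y < 0. Since -4 < 0, we have |-4| = -(-4) = 4, not -4.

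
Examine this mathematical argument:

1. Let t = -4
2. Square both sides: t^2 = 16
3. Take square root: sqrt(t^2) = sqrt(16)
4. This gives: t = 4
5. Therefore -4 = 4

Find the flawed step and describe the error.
Step 4: This gives: t = 4

Step 4 incorrectly states that sqrt(t^2) = t. The correct identity is sqrt(t^2) = |t|. Since t = -4 < 0, we have sqrt(t^2) = |-4| = 4, not t = -4.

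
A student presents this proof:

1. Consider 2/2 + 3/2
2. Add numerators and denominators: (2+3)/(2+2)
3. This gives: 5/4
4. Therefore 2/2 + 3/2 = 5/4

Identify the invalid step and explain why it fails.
Step 2: Add numerators and denominators: (2+3)/(2+2)

Step 2 incorrectly adds fractions by separately adding numerators and denominators. This is wrong. The correct method requires a common denominator: 2/2 + 3/2 = (2×2 + 3×2)/(2×2) = 10/4 = 5/2. The method used gives 5/4, which is different.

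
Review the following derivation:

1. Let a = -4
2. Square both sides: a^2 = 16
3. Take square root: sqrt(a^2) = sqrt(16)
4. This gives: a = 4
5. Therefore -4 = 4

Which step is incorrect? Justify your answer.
Step 4: This gives: a = 4

Step 4 incorrectly states that sqrt(a^2) = a. The correct identity is sqrt(a^2) = |a|. Since a = -4 < 0, we have sqrt(a^2) = |-4| = 4, not a = -4.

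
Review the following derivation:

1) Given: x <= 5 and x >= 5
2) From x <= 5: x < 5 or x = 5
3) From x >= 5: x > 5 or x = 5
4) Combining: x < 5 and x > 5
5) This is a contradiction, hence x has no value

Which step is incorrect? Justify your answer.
Step 4: Combining: x < 5 and x > 5

Step 4 incorrectly combines the conditions. From x <= 5 and x >= 5, the intersection is x = 5. The error treats the 'or' cases as 'and' requirements. The correct conclusion is that x = 5 is the unique solution, not that no solution exists.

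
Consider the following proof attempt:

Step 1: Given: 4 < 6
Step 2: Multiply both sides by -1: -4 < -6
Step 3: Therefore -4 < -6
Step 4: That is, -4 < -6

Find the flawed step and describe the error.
Step 2: Multiply both sides by -1: -4 < -6

Step 2 multiplies both sides by -1 but fails to reverse the inequality sign. When multiplying (or dividing) an inequality by a negative number, the direction must be reversed. Since 4 < 6, we should get -4 > -6, i.e., -4 > -6.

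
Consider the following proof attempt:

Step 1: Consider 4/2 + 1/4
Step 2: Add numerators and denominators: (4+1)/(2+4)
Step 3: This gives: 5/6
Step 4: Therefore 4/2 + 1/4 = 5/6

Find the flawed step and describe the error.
Step 2: Add numerators and denominators: (4+1)/(2+4)

Step 2 incorrectly adds fractions by separately adding numerators and denominators. This is wrong. The correct method requires a common denominator: 4/2 + 1/4 = (4×4 + 1×2)/(2×4) = 18/8 = 9/4. The method used gives 5/6, which is different.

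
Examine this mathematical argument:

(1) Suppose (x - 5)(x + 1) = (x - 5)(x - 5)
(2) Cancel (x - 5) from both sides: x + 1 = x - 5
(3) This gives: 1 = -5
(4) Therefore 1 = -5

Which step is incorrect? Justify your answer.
Step 2: Cancel (x - 5) from both sides: x + 1 = x - 5

Step 2 cancels (x - 5) from both sides. This is only valid if (x - 5) ≠ 0, i.e., x ≠ 5. When x = 5, both sides equal zero regardless of the other factors. The correct approach requires considering x = 5 as a separate case.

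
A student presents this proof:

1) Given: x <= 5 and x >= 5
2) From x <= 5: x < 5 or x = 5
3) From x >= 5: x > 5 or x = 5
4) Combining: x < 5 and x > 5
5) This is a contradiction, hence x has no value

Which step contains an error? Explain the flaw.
Step 4: Combining: x < 5 and x > 5

Step 4 incorrectly combines the conditions. From x <= 5 and x >= 5, the intersection is x = 5. The error treats the 'or' cases as 'and' requirements. The correct conclusion is that x = 5 is the unique solution, not that no solution exists.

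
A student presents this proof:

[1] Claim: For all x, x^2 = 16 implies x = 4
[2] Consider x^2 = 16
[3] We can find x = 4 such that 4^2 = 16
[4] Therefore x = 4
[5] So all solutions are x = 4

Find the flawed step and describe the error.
Step 4: Therefore x = 4

Step 4 incorrectly concludes that x = 4 is the only solution. The proof shows that x = 4 is A solution (existence), but does not show it is the ONLY solution (uniqueness). In fact, x = -4 is also a solution since (-4)^2 = 16. Finding one solution doesn't prove there are no others.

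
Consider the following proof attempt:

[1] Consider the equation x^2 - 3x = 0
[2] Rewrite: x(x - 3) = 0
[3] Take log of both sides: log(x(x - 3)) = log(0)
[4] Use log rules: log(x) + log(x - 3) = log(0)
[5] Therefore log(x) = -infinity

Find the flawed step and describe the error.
Step 3: Take log of both sides: log(x(x - 3)) = log(0)

Step 3 takes the logarithm of both sides, resulting in log(0) on the right side. The logarithm is only defined for positive numbers; log(0) is undefined (approaches negative infinity). This operation is invalid.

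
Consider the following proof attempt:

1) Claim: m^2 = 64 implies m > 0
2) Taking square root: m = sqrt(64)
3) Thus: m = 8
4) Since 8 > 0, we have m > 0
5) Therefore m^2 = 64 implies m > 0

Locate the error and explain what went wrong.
Step 2: Taking square root: m = sqrt(64)

Step 2 takes the square root and assumes the positive root only. The equation m^2 = 64 actually has two solutions: m = 8 and m = -8. The proof silently assumes m > 0 without justification, then uses this assumption to conclude m > 0, which is circular. The counterexample m = -8 shows the claim is false.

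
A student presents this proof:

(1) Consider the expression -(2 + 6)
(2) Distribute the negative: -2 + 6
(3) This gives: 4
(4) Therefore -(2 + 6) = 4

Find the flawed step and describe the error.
Step 2: Distribute the negative: -2 + 6

Step 2 incorrectly distributes the negative sign. The correct distribution is -(2 + 6) = -2 - 6 = -8. The negative must be applied to both terms, not just the first. The error treats -(2 + 6) as -2 + 6, which equals 4 instead of -8.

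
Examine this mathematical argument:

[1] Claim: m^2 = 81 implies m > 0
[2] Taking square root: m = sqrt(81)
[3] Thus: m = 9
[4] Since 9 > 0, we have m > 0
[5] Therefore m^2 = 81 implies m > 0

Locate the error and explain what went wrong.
Step 2: Taking square root: m = sqrt(81)

Step 2 takes the square root and assumes the positive root only. The equation m^2 = 81 actually has two solutions: m = 9 and m = -9. The proof silently assumes m > 0 without justification, then uses this assumption to conclude m > 0, which is circular. The counterexample m = -9 shows the claim is false.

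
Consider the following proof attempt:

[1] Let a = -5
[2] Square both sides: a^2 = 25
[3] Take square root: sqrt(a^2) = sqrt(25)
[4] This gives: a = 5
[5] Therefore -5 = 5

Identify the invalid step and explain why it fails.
Step 4: This gives: a = 5

Step 4 incorrectly states that sqrt(a^2) = a. The correct identity is sqrt(a^2) = |a|. Since a = -5 < 0, we have sqrt(a^2) = |-5| = 5, not a = -5.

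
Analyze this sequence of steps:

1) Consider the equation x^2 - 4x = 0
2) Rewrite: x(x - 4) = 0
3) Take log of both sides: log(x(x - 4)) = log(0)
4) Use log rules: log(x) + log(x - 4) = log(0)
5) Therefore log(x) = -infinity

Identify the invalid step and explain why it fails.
Step 3: Take log of both sides: log(x(x - 4)) = log(0)

Step 3 takes the logarithm of both sides, resulting in log(0) on the right side. The logarithm is only defined for positive numbers; log(0) is undefined (approaches negative infinity). This operation is invalid.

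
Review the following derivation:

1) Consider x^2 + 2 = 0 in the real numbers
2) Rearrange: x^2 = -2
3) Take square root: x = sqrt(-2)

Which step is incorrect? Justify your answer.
Step 3: Take square root: x = sqrt(-2)

Step 3 takes the square root of -2, which is negative. In the real number system, the square root of a negative number is undefined. The equation x^2 + 2 = 0 has no real solutions. Square roots of negative numbers only exist in the complex numbers.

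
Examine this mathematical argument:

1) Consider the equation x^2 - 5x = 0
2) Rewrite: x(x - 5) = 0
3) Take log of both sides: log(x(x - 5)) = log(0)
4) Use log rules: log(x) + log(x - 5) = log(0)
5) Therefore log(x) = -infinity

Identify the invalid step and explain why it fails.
Step 3: Take log of both sides: log(x(x - 5)) = log(0)

Step 3 takes the logarithm of both sides, resulting in log(0) on the right side. The logarithm is only defined for positive numbers; log(0) is undefined (approaches negative infinity). This operation is invalid.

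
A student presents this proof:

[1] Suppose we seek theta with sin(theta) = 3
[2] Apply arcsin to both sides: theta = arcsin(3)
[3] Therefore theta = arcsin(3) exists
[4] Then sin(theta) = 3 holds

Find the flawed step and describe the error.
Step 2: Apply arcsin to both sides: theta = arcsin(3)

Step 2 applies arcsin to 3. However, arcsin(x) is only defined for x in [-1, 1] because sin(theta) can only produce values in that range. Since |3| > 1, arcsin(3) is undefined. There is no angle whose sine equals 3.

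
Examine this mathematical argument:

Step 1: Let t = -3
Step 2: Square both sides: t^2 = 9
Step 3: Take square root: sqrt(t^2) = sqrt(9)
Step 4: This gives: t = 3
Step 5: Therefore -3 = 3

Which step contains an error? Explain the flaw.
Step 4: This gives: t = 3

Step 4 incorrectly states that sqrt(t^2) = t. The correct identity is sqrt(t^2) = |t|. Since t = -3 < 0, we have sqrt(t^2) = |-3| = 3, not t = -3.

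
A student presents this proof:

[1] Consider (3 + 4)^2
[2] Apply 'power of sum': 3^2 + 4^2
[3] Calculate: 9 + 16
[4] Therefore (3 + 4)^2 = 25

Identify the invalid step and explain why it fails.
Step 2: Apply 'power of sum': 3^2 + 4^2

Step 2 incorrectly applies a non-existent rule '(a+b)^n = a^n + b^n'. This is false in general. The correct expansion uses the binomial theorem. The actual value is (3 + 4)^2 = 7^2 = 49, not 25.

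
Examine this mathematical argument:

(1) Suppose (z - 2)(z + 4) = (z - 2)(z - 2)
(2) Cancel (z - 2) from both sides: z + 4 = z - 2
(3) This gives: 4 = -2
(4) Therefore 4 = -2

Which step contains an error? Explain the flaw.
Step 2: Cancel (z - 2) from both sides: z + 4 = z - 2

Step 2 cancels (z - 2) from both sides. This is only valid if (z - 2) ≠ 0, i.e., z ≠ 2. When z = 2, both sides equal zero regardless of the other factors. The correct approach requires considering z = 2 as a separate case.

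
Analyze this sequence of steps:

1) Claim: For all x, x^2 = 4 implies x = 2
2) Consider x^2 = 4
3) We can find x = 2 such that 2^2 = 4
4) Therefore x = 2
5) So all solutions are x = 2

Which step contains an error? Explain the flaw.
Step 4: Therefore x = 2

Step 4 incorrectly concludes that x = 2 is the only solution. The proof shows that x = 2 is A solution (existence), but does not show it is the ONLY solution (uniqueness). In fact, x = -2 is also a solution since (-2)^2 = 4. Finding one solution doesn't prove there are no others.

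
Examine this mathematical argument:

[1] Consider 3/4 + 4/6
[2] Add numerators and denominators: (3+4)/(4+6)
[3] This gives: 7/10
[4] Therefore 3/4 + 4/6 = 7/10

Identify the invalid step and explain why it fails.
Step 2: Add numerators and denominators: (3+4)/(4+6)

Step 2 incorrectly adds fractions by separately adding numerators and denominators. This is wrong. The correct method requires a common denominator: 3/4 + 4/6 = (3×6 + 4×4)/(4×6) = 34/24 = 17/12. The method used gives 7/10, which is different.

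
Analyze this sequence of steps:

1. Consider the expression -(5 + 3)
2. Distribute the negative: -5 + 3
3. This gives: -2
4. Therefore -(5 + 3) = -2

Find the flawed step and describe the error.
Step 2: Distribute the negative: -5 + 3

Step 2 incorrectly distributes the negative sign. The correct distribution is -(5 + 3) = -5 - 3 = -8. The negative must be applied to both terms, not just the first. The error treats -(5 + 3) as -5 + 3, which equals -2 instead of -8.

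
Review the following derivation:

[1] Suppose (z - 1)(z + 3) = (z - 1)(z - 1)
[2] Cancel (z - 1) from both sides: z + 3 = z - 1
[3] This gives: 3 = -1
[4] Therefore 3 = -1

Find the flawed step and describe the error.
Step 2: Cancel (z - 1) from both sides: z + 3 = z - 1

Step 2 cancels (z - 1) from both sides. This is only valid if (z - 1) ≠ 0, i.e., z ≠ 1. When z = 1, both sides equal zero regardless of the other factors. The correct approach requires considering z = 1 as a separate case.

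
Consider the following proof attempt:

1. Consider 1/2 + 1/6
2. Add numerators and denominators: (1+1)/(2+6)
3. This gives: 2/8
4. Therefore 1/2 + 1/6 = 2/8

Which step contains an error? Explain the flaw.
Step 2: Add numerators and denominators: (1+1)/(2+6)

Step 2 incorrectly adds fractions by separately adding numerators and denominators. This is wrong. The correct method requires a common denominator: 1/2 + 1/6 = (1×6 + 1×2)/(2×6) = 8/12 = 2/3. The method used gives 2/8, which is different.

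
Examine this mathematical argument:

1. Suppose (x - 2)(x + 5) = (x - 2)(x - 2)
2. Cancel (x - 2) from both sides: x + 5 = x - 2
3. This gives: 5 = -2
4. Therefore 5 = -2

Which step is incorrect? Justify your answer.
Step 2: Cancel (x - 2) from both sides: x + 5 = x - 2

Step 2 cancels (x - 2) from both sides. This is only valid if (x - 2) ≠ 0, i.e., x ≠ 2. When x = 2, both sides equal zero regardless of the other factors. The correct approach requires considering x = 2 as a separate case.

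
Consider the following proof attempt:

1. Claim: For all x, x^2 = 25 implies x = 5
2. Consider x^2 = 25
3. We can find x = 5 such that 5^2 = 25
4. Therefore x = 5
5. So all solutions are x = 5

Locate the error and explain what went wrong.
Step 4: Therefore x = 5

Step 4 incorrectly concludes that x = 5 is the only solution. The proof shows that x = 5 is A solution (existence), but does not show it is the ONLY solution (uniqueness). In fact, x = -5 is also a solution since (-5)^2 = 25. Finding one solution doesn't prove there are no others.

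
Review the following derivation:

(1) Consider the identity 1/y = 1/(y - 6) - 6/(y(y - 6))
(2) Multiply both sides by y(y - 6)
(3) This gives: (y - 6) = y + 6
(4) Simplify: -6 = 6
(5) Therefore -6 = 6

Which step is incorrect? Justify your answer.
Step 3: This gives: (y - 6) = y + 6

Step 3 makes a sign error when clearing denominators. Multiplying -6/(y(y - 6)) by y(y - 6) gives -6, not +6. The correct result is (y - 6) = y - 6, which is trivially true, not (y - 6) = y + 6. (Step 1 is a valid identity: 1/(y - 6) - 6/(y(y - 6)) = (y - 6)/(y(y - 6)) = 1/y.)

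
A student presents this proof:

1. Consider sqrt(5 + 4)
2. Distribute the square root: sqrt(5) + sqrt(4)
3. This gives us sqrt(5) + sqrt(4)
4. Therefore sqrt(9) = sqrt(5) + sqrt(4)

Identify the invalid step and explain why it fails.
Step 2: Distribute the square root: sqrt(5) + sqrt(4)

Step 2 incorrectly 'distributes' the square root over addition. The square root function does not distribute: sqrt(a + b) ≠ sqrt(a) + sqrt(b). In fact, sqrt(5 + 4) = sqrt(9) ≈ 3.0000, while sqrt(5) + sqrt(4) ≈ 4.2361.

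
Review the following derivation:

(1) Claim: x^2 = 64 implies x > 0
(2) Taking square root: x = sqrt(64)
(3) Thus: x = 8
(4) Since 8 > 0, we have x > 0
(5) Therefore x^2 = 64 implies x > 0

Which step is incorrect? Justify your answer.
Step 2: Taking square root: x = sqrt(64)

Step 2 takes the square root and assumes the positive root only. The equation x^2 = 64 actually has two solutions: x = 8 and x = -8. The proof silently assumes x > 0 without justification, then uses this assumption to conclude x > 0, which is circular. The counterexample x = -8 shows the claim is false.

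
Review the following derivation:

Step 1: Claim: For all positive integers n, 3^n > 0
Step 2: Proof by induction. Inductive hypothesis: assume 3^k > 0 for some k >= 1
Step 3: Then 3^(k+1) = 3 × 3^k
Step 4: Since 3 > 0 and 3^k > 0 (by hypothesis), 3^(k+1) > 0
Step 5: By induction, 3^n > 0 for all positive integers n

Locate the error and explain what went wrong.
Step 5: By induction, 3^n > 0 for all positive integers n

Step 5 concludes the proof by induction, but no base case was ever established. A valid induction proof requires: (1) a base case proving 3^1 > 0, and (2) an inductive step showing IF 3^k > 0 THEN 3^(k+1) > 0. Steps 2-4 correctly establish the inductive step, but without the base case the conclusion in step 5 does not follow.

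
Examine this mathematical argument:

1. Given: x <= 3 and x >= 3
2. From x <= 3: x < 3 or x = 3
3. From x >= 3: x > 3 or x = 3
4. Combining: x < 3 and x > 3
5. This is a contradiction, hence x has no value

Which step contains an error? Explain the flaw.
Step 4: Combining: x < 3 and x > 3

Step 4 incorrectly combines the conditions. From x <= 3 and x >= 3, the intersection is x = 3. The error treats the 'or' cases as 'and' requirements. The correct conclusion is that x = 3 is the unique solution, not that no solution exists.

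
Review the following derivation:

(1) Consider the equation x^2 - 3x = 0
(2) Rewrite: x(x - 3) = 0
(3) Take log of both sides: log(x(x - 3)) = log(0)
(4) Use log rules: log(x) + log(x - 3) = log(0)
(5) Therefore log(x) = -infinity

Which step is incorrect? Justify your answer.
Step 3: Take log of both sides: log(x(x - 3)) = log(0)

Step 3 takes the logarithm of both sides, resulting in log(0) on the right side. The logarithm is only defined for positive numbers; log(0) is undefined (approaches negative infinity). This operation is invalid.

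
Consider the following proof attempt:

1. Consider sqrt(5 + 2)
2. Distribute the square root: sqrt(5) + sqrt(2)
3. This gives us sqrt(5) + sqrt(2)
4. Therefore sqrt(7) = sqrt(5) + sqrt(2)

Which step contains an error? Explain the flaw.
Step 2: Distribute the square root: sqrt(5) + sqrt(2)

Step 2 incorrectly 'distributes' the square root over addition. The square root function does not distribute: sqrt(a + b) ≠ sqrt(a) + sqrt(b). In fact, sqrt(5 + 2) = sqrt(7) ≈ 2.6458, while sqrt(5) + sqrt(2) ≈ 3.6503.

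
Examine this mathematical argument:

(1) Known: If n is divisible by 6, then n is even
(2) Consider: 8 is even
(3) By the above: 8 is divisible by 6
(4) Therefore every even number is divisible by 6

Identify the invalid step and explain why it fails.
Step 3: By the above: 8 is divisible by 6

Step 3 commits the fallacy of affirming the consequent. The known fact 'divisible by 6 → even' does NOT imply 'even → divisible by 6'. That would be the converse, which is false. For example, 8 is even but 8 ÷ 6 = 1.33, which is not an integer.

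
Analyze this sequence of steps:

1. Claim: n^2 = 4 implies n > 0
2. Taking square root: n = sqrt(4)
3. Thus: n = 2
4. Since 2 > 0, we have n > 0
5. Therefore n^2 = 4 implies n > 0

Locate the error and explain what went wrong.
Step 2: Taking square root: n = sqrt(4)

Step 2 takes the square root and assumes the positive root only. The equation n^2 = 4 actually has two solutions: n = 2 and n = -2. The proof silently assumes n > 0 without justification, then uses this assumption to conclude n > 0, which is circular. The counterexample n = -2 shows the claim is false.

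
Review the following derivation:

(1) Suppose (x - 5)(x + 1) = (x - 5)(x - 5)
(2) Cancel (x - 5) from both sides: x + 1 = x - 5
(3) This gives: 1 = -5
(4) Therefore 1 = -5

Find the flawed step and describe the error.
Step 2: Cancel (x - 5) from both sides: x + 1 = x - 5

Step 2 cancels (x - 5) from both sides. This is only valid if (x - 5) ≠ 0, i.e., x ≠ 5. When x = 5, both sides equal zero regardless of the other factors. The correct approach requires considering x = 5 as a separate case.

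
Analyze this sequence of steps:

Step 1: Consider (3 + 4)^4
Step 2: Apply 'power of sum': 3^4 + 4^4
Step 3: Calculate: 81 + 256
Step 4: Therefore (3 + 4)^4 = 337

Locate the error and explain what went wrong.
Step 2: Apply 'power of sum': 3^4 + 4^4

Step 2 incorrectly applies a non-existent rule '(a+b)^n = a^n + b^n'. This is false in general. The correct expansion uses the binomial theorem. The actual value is (3 + 4)^4 = 7^4 = 2401, not 337.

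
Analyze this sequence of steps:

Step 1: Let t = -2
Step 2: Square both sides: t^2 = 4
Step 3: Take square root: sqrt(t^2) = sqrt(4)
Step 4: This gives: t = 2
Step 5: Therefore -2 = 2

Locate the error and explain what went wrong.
Step 4: This gives: t = 2

Step 4 incorrectly states that sqrt(t^2) = t. The correct identity is sqrt(t^2) = |t|. Since t = -2 < 0, we have sqrt(t^2) = |-2| = 2, not t = -2.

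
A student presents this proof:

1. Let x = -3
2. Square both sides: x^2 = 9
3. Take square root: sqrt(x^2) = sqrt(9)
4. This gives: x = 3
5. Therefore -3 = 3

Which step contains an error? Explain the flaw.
Step 4: This gives: x = 3

Step 4 incorrectly states that sqrt(x^2) = x. The correct identity is sqrt(x^2) = |x|. Since x = -3 < 0, we have sqrt(x^2) = |-3| = 3, not x = -3.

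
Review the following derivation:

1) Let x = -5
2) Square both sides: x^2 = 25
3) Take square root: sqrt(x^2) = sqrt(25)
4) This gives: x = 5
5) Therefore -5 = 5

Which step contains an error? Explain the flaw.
Step 4: This gives: x = 5

Step 4 incorrectly states that sqrt(x^2) = x. The correct identity is sqrt(x^2) = |x|. Since x = -5 < 0, we have sqrt(x^2) = |-5| = 5, not x = -5.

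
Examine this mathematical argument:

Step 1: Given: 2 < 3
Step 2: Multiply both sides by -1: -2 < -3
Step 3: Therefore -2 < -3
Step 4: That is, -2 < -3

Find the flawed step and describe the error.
Step 2: Multiply both sides by -1: -2 < -3

Step 2 multiplies both sides by -1 but fails to reverse the inequality sign. When multiplying (or dividing) an inequality by a negative number, the direction must be reversed. Since 2 < 3, we should get -2 > -3, i.e., -2 > -3.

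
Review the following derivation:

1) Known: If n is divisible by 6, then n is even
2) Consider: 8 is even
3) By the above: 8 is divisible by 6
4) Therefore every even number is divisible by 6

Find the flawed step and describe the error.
Step 3: By the above: 8 is divisible by 6

Step 3 commits the fallacy of affirming the consequent. The known fact 'divisible by 6 → even' does NOT imply 'even → divisible by 6'. That would be the converse, which is false. For example, 8 is even but 8 ÷ 6 = 1.33, which is not an integer.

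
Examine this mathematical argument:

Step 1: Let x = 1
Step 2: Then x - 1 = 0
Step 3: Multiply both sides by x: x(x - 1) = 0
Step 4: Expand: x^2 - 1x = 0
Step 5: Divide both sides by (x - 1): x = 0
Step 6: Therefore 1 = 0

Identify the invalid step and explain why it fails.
Step 5: Divide both sides by (x - 1): x = 0

Step 5 divides both sides by (x - 1). However, since x = 1, we have (x - 1) = 0. Division by zero is undefined, making this step invalid.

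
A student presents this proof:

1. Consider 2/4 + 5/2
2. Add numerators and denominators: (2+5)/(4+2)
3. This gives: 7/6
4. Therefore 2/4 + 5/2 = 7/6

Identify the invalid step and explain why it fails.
Step 2: Add numerators and denominators: (2+5)/(4+2)

Step 2 incorrectly adds fractions by separately adding numerators and denominators. This is wrong. The correct method requires a common denominator: 2/4 + 5/2 = (2×2 + 5×4)/(4×2) = 24/8 = 3. The method used gives 7/6, which is different.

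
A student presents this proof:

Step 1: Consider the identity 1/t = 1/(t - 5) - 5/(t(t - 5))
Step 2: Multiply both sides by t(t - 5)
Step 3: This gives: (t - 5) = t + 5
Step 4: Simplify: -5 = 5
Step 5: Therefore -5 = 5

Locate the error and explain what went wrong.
Step 3: This gives: (t - 5) = t + 5

Step 3 makes a sign error when clearing denominators. Multiplying -5/(t(t - 5)) by t(t - 5) gives -5, not +5. The correct result is (t - 5) = t - 5, which is trivially true, not (t - 5) = t + 5. (Step 1 is a valid identity: 1/(t - 5) - 5/(t(t - 5)) = (t - 5)/(t(t - 5)) = 1/t.)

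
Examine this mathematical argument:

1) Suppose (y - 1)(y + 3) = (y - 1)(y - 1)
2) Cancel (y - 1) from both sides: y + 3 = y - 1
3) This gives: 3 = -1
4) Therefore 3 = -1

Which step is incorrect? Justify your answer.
Step 2: Cancel (y - 1) from both sides: y + 3 = y - 1

Step 2 cancels (y - 1) from both sides. This is only valid if (y - 1) ≠ 0, i.e., y ≠ 1. When y = 1, both sides equal zero regardless of the other factors. The correct approach requires considering y = 1 as a separate case.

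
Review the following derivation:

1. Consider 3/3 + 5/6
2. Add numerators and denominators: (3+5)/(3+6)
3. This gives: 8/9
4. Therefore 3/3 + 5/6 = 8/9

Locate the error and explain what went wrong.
Step 2: Add numerators and denominators: (3+5)/(3+6)

Step 2 incorrectly adds fractions by separately adding numerators and denominators. This is wrong. The correct method requires a common denominator: 3/3 + 5/6 = (3×6 + 5×3)/(3×6) = 33/18 = 11/6. The method used gives 8/9, which is different.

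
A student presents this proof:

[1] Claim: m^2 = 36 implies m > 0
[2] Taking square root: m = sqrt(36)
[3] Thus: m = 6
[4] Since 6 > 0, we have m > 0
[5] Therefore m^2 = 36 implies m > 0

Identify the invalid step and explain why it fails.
Step 2: Taking square root: m = sqrt(36)

Step 2 takes the square root and assumes the positive root only. The equation m^2 = 36 actually has two solutions: m = 6 and m = -6. The proof silently assumes m > 0 without justification, then uses this assumption to conclude m > 0, which is circular. The counterexample m = -6 shows the claim is false.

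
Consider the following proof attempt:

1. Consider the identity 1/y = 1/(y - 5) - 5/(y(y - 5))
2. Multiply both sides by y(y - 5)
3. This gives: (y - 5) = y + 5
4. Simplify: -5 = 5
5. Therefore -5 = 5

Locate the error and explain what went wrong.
Step 3: This gives: (y - 5) = y + 5

Step 3 makes a sign error when clearing denominators. Multiplying -5/(y(y - 5)) by y(y - 5) gives -5, not +5. The correct result is (y - 5) = y - 5, which is trivially true, not (y - 5) = y + 5. (Step 1 is a valid identity: 1/(y - 5) - 5/(y(y - 5)) = (y - 5)/(y(y - 5)) = 1/y.)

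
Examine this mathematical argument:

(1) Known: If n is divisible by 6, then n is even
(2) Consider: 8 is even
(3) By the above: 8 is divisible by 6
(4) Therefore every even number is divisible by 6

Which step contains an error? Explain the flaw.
Step 3: By the above: 8 is divisible by 6

Step 3 commits the fallacy of affirming the consequent. The known fact 'divisible by 6 → even' does NOT imply 'even → divisible by 6'. That would be the converse, which is false. For example, 8 is even but 8 ÷ 6 = 1.33, which is not an integer.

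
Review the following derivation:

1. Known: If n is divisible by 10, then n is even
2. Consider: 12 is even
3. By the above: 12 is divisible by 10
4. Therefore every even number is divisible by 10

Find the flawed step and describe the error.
Step 3: By the above: 12 is divisible by 10

Step 3 commits the fallacy of affirming the consequent. The known fact 'divisible by 10 → even' does NOT imply 'even → divisible by 10'. That would be the converse, which is false. For example, 12 is even but 12 ÷ 10 = 1.20, which is not an integer.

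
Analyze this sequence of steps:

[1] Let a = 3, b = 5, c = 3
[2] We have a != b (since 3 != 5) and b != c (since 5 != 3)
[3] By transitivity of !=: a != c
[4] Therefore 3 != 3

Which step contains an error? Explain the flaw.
Step 3: By transitivity of !=: a != c

Step 3 incorrectly applies transitivity to the '!=' relation. Transitivity states: if a R b and b R c, then a R c. However, '!=' is not transitive. Counterexample: 3 != 5 and 5 != 3, but 3 = 3 (both equal 3). Transitivity holds for relations like <, <=, =, but not for !=.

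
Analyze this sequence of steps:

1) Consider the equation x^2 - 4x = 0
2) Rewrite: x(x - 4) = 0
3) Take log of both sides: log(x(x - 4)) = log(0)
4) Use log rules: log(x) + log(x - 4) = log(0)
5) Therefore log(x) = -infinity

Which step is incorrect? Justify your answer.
Step 3: Take log of both sides: log(x(x - 4)) = log(0)

Step 3 takes the logarithm of both sides, resulting in log(0) on the right side. The logarithm is only defined for positive numbers; log(0) is undefined (approaches negative infinity). This operation is invalid.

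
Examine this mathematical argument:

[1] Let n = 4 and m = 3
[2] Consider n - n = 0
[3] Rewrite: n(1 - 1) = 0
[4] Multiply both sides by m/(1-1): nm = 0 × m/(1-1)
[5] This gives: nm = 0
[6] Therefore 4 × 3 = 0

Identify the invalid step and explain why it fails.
Step 4: Multiply both sides by m/(1-1): nm = 0 × m/(1-1)

Step 4 multiplies both sides by m/(1-1). However, 1-1 = 0, so this is multiplication by m/0, which is undefined. We cannot multiply by an undefined expression.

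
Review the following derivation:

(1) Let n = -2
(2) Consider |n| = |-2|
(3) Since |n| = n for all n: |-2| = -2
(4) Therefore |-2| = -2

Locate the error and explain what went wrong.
Step 3: Since |n| = n for all n: |-2| = -2

Step 3 incorrectly states that |n| = n for all n. The correct definition is |n| = n when n >= 0, and |n| = -n when n < 0. Since -2 < 0, we have |-2| = -(-2) = 2, not -2.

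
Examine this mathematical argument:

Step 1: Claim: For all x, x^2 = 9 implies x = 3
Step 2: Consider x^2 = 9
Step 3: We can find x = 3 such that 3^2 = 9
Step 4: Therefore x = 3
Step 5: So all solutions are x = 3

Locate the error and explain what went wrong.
Step 4: Therefore x = 3

Step 4 incorrectly concludes that x = 3 is the only solution. The proof shows that x = 3 is A solution (existence), but does not show it is the ONLY solution (uniqueness). In fact, x = -3 is also a solution since (-3)^2 = 9. Finding one solution doesn't prove there are no others.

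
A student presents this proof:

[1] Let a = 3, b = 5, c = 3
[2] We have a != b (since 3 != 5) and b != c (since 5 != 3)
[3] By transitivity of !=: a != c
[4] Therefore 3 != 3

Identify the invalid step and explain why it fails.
Step 3: By transitivity of !=: a != c

Step 3 incorrectly applies transitivity to the '!=' relation. Transitivity states: if a R b and b R c, then a R c. However, '!=' is not transitive. Counterexample: 3 != 5 and 5 != 3, but 3 = 3 (both equal 3). Transitivity holds for relations like <, <=, =, but not for !=.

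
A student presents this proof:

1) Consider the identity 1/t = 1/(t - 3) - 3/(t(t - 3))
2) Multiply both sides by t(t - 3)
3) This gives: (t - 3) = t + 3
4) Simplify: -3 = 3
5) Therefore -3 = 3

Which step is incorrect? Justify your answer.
Step 3: This gives: (t - 3) = t + 3

Step 3 makes a sign error when clearing denominators. Multiplying -3/(t(t - 3)) by t(t - 3) gives -3, not +3. The correct result is (t - 3) = t - 3, which is trivially true, not (t - 3) = t + 3. (Step 1 is a valid identity: 1/(t - 3) - 3/(t(t - 3)) = (t - 3)/(t(t - 3)) = 1/t.)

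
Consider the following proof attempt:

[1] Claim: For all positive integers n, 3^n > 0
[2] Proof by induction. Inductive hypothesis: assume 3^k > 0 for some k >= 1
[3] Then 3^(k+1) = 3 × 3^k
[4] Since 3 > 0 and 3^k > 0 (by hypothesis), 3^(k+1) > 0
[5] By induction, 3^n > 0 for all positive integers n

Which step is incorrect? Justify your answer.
Step 5: By induction, 3^n > 0 for all positive integers n

Step 5 concludes the proof by induction, but no base case was ever established. A valid induction proof requires: (1) a base case proving 3^1 > 0, and (2) an inductive step showing IF 3^k > 0 THEN 3^(k+1) > 0. Steps 2-4 correctly establish the inductive step, but without the base case the conclusion in step 5 does not follow.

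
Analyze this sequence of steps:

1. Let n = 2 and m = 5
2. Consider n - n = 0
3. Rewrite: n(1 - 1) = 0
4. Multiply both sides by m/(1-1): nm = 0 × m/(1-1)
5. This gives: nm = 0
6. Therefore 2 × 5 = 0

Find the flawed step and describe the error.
Step 4: Multiply both sides by m/(1-1): nm = 0 × m/(1-1)

Step 4 multiplies both sides by m/(1-1). However, 1-1 = 0, so this is multiplication by m/0, which is undefined. We cannot multiply by an undefined expression.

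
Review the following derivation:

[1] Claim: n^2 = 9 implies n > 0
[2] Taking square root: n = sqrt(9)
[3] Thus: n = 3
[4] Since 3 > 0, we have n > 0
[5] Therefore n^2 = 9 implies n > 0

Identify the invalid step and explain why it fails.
Step 2: Taking square root: n = sqrt(9)

Step 2 takes the square root and assumes the positive root only. The equation n^2 = 9 actually has two solutions: n = 3 and n = -3. The proof silently assumes n > 0 without justification, then uses this assumption to conclude n > 0, which is circular. The counterexample n = -3 shows the claim is false.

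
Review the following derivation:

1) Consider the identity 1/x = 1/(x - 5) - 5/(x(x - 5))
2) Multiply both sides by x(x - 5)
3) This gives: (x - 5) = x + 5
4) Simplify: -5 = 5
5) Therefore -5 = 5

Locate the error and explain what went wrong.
Step 3: This gives: (x - 5) = x + 5

Step 3 makes a sign error when clearing denominators. Multiplying -5/(x(x - 5)) by x(x - 5) gives -5, not +5. The correct result is (x - 5) = x - 5, which is trivially true, not (x - 5) = x + 5. (Step 1 is a valid identity: 1/(x - 5) - 5/(x(x - 5)) = (x - 5)/(x(x - 5)) = 1/x.)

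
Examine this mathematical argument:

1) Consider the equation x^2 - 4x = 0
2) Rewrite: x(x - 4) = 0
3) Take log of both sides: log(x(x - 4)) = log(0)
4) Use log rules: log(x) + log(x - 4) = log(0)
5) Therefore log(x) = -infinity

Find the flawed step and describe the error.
Step 3: Take log of both sides: log(x(x - 4)) = log(0)

Step 3 takes the logarithm of both sides, resulting in log(0) on the right side. The logarithm is only defined for positive numbers; log(0) is undefined (approaches negative infinity). This operation is invalid.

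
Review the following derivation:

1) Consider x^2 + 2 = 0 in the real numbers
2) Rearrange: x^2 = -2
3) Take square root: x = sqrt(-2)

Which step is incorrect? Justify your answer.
Step 3: Take square root: x = sqrt(-2)

Step 3 takes the square root of -2, which is negative. In the real number system, the square root of a negative number is undefined. The equation x^2 + 2 = 0 has no real solutions. Square roots of negative numbers only exist in the complex numbers.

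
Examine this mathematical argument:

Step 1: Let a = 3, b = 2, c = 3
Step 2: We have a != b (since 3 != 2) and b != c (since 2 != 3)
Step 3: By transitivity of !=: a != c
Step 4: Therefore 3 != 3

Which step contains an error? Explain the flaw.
Step 3: By transitivity of !=: a != c

Step 3 incorrectly applies transitivity to the '!=' relation. Transitivity states: if a R b and b R c, then a R c. However, '!=' is not transitive. Counterexample: 3 != 2 and 2 != 3, but 3 = 3 (both equal 3). Transitivity holds for relations like <, <=, =, but not for !=.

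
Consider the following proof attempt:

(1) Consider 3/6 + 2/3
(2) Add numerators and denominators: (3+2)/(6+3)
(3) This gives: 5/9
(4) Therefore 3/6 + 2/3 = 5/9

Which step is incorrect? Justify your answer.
Step 2: Add numerators and denominators: (3+2)/(6+3)

Step 2 incorrectly adds fractions by separately adding numerators and denominators. This is wrong. The correct method requires a common denominator: 3/6 + 2/3 = (3×3 + 2×6)/(6×3) = 21/18 = 7/6. The method used gives 5/9, which is different.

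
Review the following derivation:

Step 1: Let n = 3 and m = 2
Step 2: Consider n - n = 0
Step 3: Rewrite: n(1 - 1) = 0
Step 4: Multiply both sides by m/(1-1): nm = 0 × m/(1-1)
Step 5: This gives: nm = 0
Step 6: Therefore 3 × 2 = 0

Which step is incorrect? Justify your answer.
Step 4: Multiply both sides by m/(1-1): nm = 0 × m/(1-1)

Step 4 multiplies both sides by m/(1-1). However, 1-1 = 0, so this is multiplication by m/0, which is undefined. We cannot multiply by an undefined expression.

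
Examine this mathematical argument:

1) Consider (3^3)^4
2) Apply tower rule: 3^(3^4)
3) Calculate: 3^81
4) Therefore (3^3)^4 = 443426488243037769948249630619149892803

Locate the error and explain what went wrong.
Step 2: Apply tower rule: 3^(3^4)

Step 2 incorrectly states that (a^b)^c = a^(b^c). The correct rule is (a^b)^c = a^(b×c). The actual value is (3^3)^4 = 3^12 = 531441, not 3^81 = 443426488243037769948249630619149892803.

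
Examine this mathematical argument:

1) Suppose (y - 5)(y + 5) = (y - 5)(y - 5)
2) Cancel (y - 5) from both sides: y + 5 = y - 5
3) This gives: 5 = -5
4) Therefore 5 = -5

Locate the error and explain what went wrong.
Step 2: Cancel (y - 5) from both sides: y + 5 = y - 5

Step 2 cancels (y - 5) from both sides. This is only valid if (y - 5) ≠ 0, i.e., y ≠ 5. When y = 5, both sides equal zero regardless of the other factors. The correct approach requires considering y = 5 as a separate case.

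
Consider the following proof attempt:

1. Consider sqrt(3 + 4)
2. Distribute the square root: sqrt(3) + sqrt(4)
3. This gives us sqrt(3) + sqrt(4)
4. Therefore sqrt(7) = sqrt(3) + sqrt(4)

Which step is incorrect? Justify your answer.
Step 2: Distribute the square root: sqrt(3) + sqrt(4)

Step 2 incorrectly 'distributes' the square root over addition. The square root function does not distribute: sqrt(a + b) ≠ sqrt(a) + sqrt(b). In fact, sqrt(3 + 4) = sqrt(7) ≈ 2.6458, while sqrt(3) + sqrt(4) ≈ 3.7321.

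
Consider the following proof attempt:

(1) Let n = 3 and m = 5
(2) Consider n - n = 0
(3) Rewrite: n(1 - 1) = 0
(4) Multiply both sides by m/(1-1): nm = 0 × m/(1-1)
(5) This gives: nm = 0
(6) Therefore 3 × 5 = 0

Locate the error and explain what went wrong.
Step 4: Multiply both sides by m/(1-1): nm = 0 × m/(1-1)

Step 4 multiplies both sides by m/(1-1). However, 1-1 = 0, so this is multiplication by m/0, which is undefined. We cannot multiply by an undefined expression.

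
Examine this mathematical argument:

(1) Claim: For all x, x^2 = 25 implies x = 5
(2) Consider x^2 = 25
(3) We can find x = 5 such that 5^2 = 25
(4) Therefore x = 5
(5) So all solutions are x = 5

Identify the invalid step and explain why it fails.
Step 4: Therefore x = 5

Step 4 incorrectly concludes that x = 5 is the only solution. The proof shows that x = 5 is A solution (existence), but does not show it is the ONLY solution (uniqueness). In fact, x = -5 is also a solution since (-5)^2 = 25. Finding one solution doesn't prove there are no others.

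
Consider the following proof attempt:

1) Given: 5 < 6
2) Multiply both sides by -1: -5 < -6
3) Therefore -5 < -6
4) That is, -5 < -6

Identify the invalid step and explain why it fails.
Step 2: Multiply both sides by -1: -5 < -6

Step 2 multiplies both sides by -1 but fails to reverse the inequality sign. When multiplying (or dividing) an inequality by a negative number, the direction must be reversed. Since 5 < 6, we should get -5 > -6, i.e., -5 > -6.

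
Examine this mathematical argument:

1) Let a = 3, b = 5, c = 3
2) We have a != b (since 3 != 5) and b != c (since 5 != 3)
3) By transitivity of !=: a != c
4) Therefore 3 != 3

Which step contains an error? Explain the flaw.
Step 3: By transitivity of !=: a != c

Step 3 incorrectly applies transitivity to the '!=' relation. Transitivity states: if a R b and b R c, then a R c. However, '!=' is not transitive. Counterexample: 3 != 5 and 5 != 3, but 3 = 3 (both equal 3). Transitivity holds for relations like <, <=, =, but not for !=.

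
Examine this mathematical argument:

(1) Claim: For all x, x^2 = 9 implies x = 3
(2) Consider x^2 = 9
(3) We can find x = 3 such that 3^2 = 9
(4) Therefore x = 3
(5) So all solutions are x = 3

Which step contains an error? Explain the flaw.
Step 4: Therefore x = 3

Step 4 incorrectly concludes that x = 3 is the only solution. The proof shows that x = 3 is A solution (existence), but does not show it is the ONLY solution (uniqueness). In fact, x = -3 is also a solution since (-3)^2 = 9. Finding one solution doesn't prove there are no others.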